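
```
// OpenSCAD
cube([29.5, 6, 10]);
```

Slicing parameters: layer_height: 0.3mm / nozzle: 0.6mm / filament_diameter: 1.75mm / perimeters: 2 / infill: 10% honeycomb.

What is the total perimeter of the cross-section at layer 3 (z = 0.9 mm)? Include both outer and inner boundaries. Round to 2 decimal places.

71.00 mm

At z = 0.9 mm: the 29.5×6 cube contributes its full rectangle (perimeter 71.00 mm). Overall, the cross-section is a single solid region. Total boundary length (outer) = 71.00 mm.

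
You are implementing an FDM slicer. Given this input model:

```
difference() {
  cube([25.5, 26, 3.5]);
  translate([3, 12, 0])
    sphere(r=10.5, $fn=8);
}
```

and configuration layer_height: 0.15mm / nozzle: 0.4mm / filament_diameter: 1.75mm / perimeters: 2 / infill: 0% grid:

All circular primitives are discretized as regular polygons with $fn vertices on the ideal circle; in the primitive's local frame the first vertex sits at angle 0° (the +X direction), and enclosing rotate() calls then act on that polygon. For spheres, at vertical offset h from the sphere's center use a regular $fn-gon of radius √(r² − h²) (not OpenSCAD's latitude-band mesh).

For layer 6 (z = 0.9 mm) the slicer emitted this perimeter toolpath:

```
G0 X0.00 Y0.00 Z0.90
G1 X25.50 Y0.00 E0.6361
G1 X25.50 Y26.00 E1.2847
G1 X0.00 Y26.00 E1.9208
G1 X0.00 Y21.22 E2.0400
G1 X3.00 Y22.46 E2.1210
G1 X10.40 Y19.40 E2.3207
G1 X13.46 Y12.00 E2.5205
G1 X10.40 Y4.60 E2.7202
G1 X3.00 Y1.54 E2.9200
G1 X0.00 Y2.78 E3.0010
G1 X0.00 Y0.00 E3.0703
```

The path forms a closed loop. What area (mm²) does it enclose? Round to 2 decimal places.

449.15 mm²

Apply the shoelace formula to the sequence of (X, Y) vertices; enclosed area = 449.15 mm².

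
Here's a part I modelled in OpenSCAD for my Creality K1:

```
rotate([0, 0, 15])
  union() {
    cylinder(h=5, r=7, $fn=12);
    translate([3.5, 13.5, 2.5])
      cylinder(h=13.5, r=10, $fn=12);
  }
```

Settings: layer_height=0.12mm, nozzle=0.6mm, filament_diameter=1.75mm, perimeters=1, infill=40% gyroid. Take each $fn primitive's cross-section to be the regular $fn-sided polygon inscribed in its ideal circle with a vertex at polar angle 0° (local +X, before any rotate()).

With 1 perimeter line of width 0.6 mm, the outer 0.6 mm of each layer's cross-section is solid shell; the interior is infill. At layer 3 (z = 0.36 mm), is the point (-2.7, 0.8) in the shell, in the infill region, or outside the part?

infill

At z = 0.36 mm: the r=7 cylinder contributes a regular 12-gon of circumradius 7; the cylinder at (3.5, 13.5) does not reach this height (z outside [2.5, 16]); Taking the union: only the r=7 cylinder is present, so the union is just that shape — 1 connected region; (whole slice rotated 15° about Z — lengths, areas and connectivity unchanged). Overall, the cross-section is a single solid region. Undo the 15° rotation: the query point maps to (-2.401, 1.472) in the un-rotated model frame. The nearest boundary edge runs (-3.50, 6.06)→(-6.06, 3.50); distance from the point to it = 4.02 mm. The point is inside the cross-section and 4.02 mm from the nearest boundary — more than the 0.6 mm shell width (1 × 0.6), so it's in the infill interior.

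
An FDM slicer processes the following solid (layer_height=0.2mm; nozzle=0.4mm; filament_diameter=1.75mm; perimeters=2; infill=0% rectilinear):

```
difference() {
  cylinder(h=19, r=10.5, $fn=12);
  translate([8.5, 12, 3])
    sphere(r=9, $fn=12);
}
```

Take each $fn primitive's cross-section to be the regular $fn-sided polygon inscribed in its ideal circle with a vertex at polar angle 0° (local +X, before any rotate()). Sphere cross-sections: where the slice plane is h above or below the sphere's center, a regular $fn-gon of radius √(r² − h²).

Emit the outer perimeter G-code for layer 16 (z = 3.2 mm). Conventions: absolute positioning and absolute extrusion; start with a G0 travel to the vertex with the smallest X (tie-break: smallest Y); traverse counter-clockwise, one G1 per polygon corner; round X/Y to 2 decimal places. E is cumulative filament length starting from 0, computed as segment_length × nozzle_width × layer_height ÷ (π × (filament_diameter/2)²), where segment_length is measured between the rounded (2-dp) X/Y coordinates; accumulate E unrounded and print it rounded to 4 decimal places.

G0 X-10.50 Y0.00 Z3.20
G1 X-9.09 Y-5.25 E0.1808
G1 X-5.25 Y-9.09 E0.3614
G1 X0.00 Y-10.50 E0.5422
G1 X5.25 Y-9.09 E0.7230
G1 X9.09 Y-5.25 E0.9037
G1 X10.50 Y0.00 E1.0845
G1 X9.62 Y3.30 E1.1981
G1 X8.50 Y3.00 E1.2366
G1 X4.00 Y4.21 E1.3916
G1 X0.71 Y7.50 E1.5464
G1 X-0.09 Y10.48 E1.6490
G1 X-5.25 Y9.09 E1.8267
G1 X-9.09 Y5.25 E2.0073
G1 X-10.50 Y0.00 E2.1881

At z = 3.2 mm: the r=10.5 cylinder gives a regular 12-gon of circumradius 10.5 (constant along its height); the r=9 sphere at (8.5, 12) contributes a regular 12-gon of circumradius √(9²−0.2²) = 8.998; Taking the first minus the rest: starting from the r=10.5 cylinder, the r=9 sphere at (8.5, 12) partially overlaps it — only the 35.99 mm² overlap (of its 242.88 mm²) is removed, clipping the outline — 1 connected region. The outline is a single polygon with 14 vertices. Extrusion per mm of travel: 0.4 × 0.2 / (π × 0.875²) = 0.033260. Accumulating E over each segment gives final E = 2.1881.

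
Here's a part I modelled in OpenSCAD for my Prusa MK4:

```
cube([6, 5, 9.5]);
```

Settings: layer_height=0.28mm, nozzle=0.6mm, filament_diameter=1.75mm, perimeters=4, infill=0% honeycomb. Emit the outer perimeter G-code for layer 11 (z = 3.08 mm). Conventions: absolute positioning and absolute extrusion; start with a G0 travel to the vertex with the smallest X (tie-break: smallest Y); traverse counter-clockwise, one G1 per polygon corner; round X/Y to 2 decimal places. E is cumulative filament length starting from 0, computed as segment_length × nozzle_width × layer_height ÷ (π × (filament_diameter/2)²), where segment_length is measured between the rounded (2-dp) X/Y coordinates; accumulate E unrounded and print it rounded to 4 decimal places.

At z = 3.08 mm: the 6×5 cube contributes its full rectangle. The outline is a single polygon with 4 vertices. Extrusion per mm of travel: 0.6 × 0.28 / (π × 0.875²) = 0.069846. Accumulating E over each segment gives final E = 1.5366.

G0 X0.00 Y0.00 Z3.08
G1 X6.00 Y0.00 E0.4191
G1 X6.00 Y5.00 E0.7683
G1 X0.00 Y5.00 E1.1874
G1 X0.00 Y0.00 E1.5366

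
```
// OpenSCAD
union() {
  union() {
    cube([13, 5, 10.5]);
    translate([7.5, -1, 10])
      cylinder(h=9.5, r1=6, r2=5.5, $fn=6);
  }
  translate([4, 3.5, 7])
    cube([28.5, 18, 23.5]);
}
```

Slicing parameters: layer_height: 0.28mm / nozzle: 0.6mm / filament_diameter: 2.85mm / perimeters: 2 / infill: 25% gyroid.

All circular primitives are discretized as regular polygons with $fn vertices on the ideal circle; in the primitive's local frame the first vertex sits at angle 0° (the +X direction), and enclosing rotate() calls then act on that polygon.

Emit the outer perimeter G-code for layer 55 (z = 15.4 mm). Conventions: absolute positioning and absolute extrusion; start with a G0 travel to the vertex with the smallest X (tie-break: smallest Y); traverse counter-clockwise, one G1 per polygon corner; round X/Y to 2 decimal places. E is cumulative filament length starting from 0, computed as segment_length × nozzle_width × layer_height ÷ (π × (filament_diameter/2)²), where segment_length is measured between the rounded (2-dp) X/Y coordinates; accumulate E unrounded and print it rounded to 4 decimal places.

G0 X1.78 Y-1.00 Z15.40
G1 X4.64 Y-5.95 E0.1506
G1 X10.36 Y-5.95 E0.3012
G1 X13.22 Y-1.00 E0.4517
G1 X10.62 Y3.50 E0.5886
G1 X32.50 Y3.50 E1.1648
G1 X32.50 Y21.50 E1.6388
G1 X4.00 Y21.50 E2.3894
G1 X4.00 Y3.50 E2.8634
G1 X4.38 Y3.50 E2.8734
G1 X1.78 Y-1.00 E3.0103

At z = 15.4 mm: the cube is not intersected at this z (z outside [0, 10.5]); the cone at (7.5, -1) (r1=6→r2=5.5) has section circumradius 5.716 here — a regular 6-gon; Combining (union): only the cone at (7.5, -1) is present, so the union is just that shape — 1 connected region; the cube at (4, 3.5) (footprint 28.5×18) is included at this height; Merging all regions: the regions partially overlap (shared area 2.69 mm²), so overlapping operands fuse into one piece — 1 connected region. The outline is a single polygon with 10 vertices. Extrusion per mm of travel: 0.6 × 0.28 / (π × 1.425²) = 0.026335. Accumulating E over each segment gives final E = 3.0103.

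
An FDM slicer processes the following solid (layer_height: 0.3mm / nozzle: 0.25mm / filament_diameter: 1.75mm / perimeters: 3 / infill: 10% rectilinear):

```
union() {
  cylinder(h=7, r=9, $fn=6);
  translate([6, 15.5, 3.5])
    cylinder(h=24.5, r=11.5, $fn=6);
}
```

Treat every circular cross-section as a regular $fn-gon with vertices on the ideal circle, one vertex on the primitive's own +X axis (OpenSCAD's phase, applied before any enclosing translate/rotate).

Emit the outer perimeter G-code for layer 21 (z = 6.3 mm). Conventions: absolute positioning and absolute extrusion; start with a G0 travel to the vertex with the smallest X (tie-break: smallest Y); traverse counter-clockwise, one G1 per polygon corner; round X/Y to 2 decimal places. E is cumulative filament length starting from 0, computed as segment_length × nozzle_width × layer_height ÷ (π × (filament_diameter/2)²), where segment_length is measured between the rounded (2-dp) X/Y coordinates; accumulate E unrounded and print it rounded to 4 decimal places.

G0 X-9.00 Y0.00 Z6.30
G1 X-4.50 Y-7.79 E0.2805
G1 X4.50 Y-7.79 E0.5612
G1 X9.00 Y0.00 E0.8417
G1 X5.80 Y5.54 E1.0412
G1 X11.75 Y5.54 E1.2267
G1 X17.50 Y15.50 E1.5853
G1 X11.75 Y25.46 E1.9439
G1 X0.25 Y25.46 E2.3025
G1 X-5.50 Y15.50 E2.6611
G1 X-1.05 Y7.79 E2.9387
G1 X-4.50 Y7.79 E3.0462
G1 X-9.00 Y0.00 E3.3268

At z = 6.3 mm: the r=9 cylinder gives a regular 6-gon of circumradius 9 (constant along its height); the cylinder at (6, 15.5): section is a regular 6-gon, circumradius r=11.5; Taking the union: the regions partially overlap (shared area 12.51 mm²), so overlapping operands fuse into one piece — 1 connected region. The outline is a single polygon with 12 vertices. Extrusion per mm of travel: 0.25 × 0.3 / (π × 0.875²) = 0.031181. Accumulating E over each segment gives final E = 3.3268.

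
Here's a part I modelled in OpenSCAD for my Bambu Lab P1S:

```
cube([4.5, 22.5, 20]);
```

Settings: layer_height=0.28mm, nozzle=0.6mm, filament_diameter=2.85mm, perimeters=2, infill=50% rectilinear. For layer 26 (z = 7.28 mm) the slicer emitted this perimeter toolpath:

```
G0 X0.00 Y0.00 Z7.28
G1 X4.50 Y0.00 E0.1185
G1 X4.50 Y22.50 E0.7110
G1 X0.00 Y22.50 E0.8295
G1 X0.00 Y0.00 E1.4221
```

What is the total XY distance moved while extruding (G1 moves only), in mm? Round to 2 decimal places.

54.00 mm

Sum the Euclidean lengths of each G1 segment: total = 54.00 mm.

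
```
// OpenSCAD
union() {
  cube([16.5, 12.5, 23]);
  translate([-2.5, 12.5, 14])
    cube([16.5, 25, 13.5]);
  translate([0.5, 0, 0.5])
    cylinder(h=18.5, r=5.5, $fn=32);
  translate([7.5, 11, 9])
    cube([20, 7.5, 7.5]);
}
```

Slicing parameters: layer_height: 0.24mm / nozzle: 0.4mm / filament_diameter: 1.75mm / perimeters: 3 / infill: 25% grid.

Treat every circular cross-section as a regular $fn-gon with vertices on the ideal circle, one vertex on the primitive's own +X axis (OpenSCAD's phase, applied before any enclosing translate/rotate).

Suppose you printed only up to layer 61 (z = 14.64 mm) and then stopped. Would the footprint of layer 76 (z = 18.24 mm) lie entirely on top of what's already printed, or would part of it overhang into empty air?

entirely on top

Compare the two slices. At z = 14.64: the cube is present — its section is the full 16.5×12.5 rectangle (area 206.25 mm²); the 16.5×25 cube at (-2.5, 12.5) contributes its full rectangle (area 412.50 mm²); the cylinder at (0.5, 0): section is a regular 32-gon, circumradius r=5.5 (area = (32/2)·5.500²·sin(360°/32) = 94.42 mm²); the 20×7.5 cube at (7.5, 11) contributes its full rectangle (area 150.00 mm²); Merging all regions: the regions partially overlap — summed areas 863.17 mm² minus the doubly-counted overlap 78.84 mm² gives 784.33 mm² — area = 784.33 mm². At z = 18.24: the cube is present — its section is the full 16.5×12.5 rectangle (area 206.25 mm²); the 16.5×25 cube at (-2.5, 12.5) contributes its full rectangle (area 412.50 mm²); the cylinder at (0.5, 0): section is a regular 32-gon, circumradius r=5.5 (area = (32/2)·5.500²·sin(360°/32) = 94.42 mm²); the cube at (7.5, 11) does not reach this height (z outside [9, 16.5]); Taking the union: the regions partially overlap — summed areas 713.17 mm² minus the doubly-counted overlap 26.34 mm² gives 686.83 mm² — area = 686.83 mm². Checking containment: the cross-section at z = 18.24 is a subset of the cross-section at z = 14.64.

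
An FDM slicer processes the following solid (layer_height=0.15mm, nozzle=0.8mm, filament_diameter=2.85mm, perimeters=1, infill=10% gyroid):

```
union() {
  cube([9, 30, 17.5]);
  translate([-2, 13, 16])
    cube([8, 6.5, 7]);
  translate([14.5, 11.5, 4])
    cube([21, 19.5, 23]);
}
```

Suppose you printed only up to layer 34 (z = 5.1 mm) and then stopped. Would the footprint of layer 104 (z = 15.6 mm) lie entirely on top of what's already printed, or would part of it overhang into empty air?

Compare the two slices. At z = 5.1: the 9×30 cube contributes its full rectangle (area 270.00 mm²); the cube at (-2, 13) is not intersected at this z (z outside [16, 23]); the 21×19.5 cube at (14.5, 11.5) contributes its full rectangle (area 409.50 mm²); Merging all regions: the 2 present regions are separate (no shared area or edge), so areas and boundary lengths simply add and each stays a separate island — area = 679.50 mm². At z = 15.6: the 9×30 cube contributes its full rectangle (area 270.00 mm²); the cube at (-2, 13) is absent (z outside [16, 23]); the cube at (14.5, 11.5) is present — its section is the full 21×19.5 rectangle (area 409.50 mm²); Taking the union: the 2 present regions are separate (no shared area or edge), so areas and boundary lengths simply add and each stays a separate island — area = 679.50 mm². Checking containment: the cross-section at z = 15.6 is a subset of the cross-section at z = 5.1.

entirely on top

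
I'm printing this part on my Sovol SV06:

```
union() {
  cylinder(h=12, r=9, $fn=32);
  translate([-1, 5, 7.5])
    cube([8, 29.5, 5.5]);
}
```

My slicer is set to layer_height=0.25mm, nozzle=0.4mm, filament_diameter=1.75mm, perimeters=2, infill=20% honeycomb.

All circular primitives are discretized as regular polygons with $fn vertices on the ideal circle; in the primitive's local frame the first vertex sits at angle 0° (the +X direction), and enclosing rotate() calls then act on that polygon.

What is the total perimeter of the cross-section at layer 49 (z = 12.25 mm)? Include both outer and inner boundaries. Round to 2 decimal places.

75.00 mm

At z = 12.25 mm: the cylinder is not intersected at this z (z outside [0, 12]); the cube at (-1, 5) is present — its section is the full 8×29.5 rectangle (perimeter 75.00 mm); Merging all regions: only the 8×29.5 cube at (-1, 5) is present, so the union is just that shape — boundary = 75.00 mm. Overall, the cross-section is a single solid region. Total boundary length (outer) = 75.00 mm.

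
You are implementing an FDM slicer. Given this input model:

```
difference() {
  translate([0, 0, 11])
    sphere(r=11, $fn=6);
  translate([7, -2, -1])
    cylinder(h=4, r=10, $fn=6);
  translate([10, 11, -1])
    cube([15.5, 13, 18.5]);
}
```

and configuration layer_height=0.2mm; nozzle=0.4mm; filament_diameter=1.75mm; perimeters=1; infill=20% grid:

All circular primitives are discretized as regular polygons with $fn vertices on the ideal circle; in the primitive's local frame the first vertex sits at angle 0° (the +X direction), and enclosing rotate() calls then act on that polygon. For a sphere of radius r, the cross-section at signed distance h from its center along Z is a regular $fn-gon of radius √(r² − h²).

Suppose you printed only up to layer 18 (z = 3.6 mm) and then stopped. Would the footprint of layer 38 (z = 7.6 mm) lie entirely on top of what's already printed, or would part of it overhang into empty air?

Compare the two slices. At z = 3.6: the sphere: section is a regular 6-gon, circumradius = √(r²−h²) = √(11²−7.4²) = 8.139 (area = (6/2)·8.139²·sin(360°/6) = 172.10 mm²); the cylinder at (7, -2) does not reach this height (z outside [-1, 3]); the 15.5×13 cube at (10, 11) contributes its full rectangle (area 201.50 mm²); After the difference (first − rest): starting from the r=11 sphere (172.10 mm²), the 15.5×13 cube at (10, 11) misses the remaining region (no effect) — area = 172.10 mm². At z = 7.6: the r=11 sphere contributes a regular 6-gon of circumradius √(11²−3.4²) = 10.461 (area = (6/2)·10.461²·sin(360°/6) = 284.33 mm²); the cylinder at (7, -2) is absent (z outside [-1, 3]); the cube at (10, 11) (footprint 15.5×13) is included at this height (area 201.50 mm²); After the difference (first − rest): starting from the r=11 sphere (284.33 mm²), the 15.5×13 cube at (10, 11) misses the remaining region (no effect) — area = 284.33 mm². Checking containment: at z = 7.6 the cross-section extends beyond the z = 3.6 cross-section by about 112.24 mm².

part overhangs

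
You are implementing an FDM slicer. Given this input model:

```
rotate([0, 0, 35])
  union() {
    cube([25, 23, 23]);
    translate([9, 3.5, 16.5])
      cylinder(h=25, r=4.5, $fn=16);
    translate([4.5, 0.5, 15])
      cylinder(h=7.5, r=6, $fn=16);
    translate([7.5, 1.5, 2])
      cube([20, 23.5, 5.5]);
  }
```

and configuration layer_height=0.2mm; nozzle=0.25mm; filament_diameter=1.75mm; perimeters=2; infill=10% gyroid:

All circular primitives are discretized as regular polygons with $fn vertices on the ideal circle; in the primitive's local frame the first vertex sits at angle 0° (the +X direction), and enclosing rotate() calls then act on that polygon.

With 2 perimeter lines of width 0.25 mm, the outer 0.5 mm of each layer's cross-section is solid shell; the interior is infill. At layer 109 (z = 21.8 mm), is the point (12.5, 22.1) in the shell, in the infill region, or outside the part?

At z = 21.8 mm: the 25×23 cube contributes its full rectangle; the cylinder at (9, 3.5): section is a regular 16-gon, circumradius r=4.5; the cylinder at (4.5, 0.5): section is a regular 16-gon, circumradius r=6; the cube at (7.5, 1.5) is not intersected at this z (z outside [2, 7.5]); Combining (union): the regions partially overlap (shared area 117.99 mm²), so overlapping operands fuse into one piece — 1 connected region; (whole slice rotated 35° about Z — lengths, areas and connectivity unchanged). Overall, the cross-section is a single solid region. Undo the 35° rotation: the query point maps to (22.915, 10.934) in the un-rotated model frame. The nearest boundary edge runs (25.00, 23.00)→(25.00, 0.00); distance from the point to it = 2.08 mm. The point is inside the cross-section and 2.08 mm from the nearest boundary — more than the 0.5 mm shell width (2 × 0.25), so it's in the infill interior.

infill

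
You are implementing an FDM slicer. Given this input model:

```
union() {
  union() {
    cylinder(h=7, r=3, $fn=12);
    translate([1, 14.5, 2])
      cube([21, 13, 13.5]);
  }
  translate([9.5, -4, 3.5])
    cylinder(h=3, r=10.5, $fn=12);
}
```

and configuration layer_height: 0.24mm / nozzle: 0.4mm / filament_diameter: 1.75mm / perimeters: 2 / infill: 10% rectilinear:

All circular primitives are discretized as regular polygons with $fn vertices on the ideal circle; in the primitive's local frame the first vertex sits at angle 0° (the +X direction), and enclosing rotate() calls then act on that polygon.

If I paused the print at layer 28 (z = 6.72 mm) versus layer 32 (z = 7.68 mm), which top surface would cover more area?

layer 28 (z = 6.72 mm)

Layer 28 (z = 6.72): the r=3 cylinder contributes a regular 12-gon of circumradius 3 (area = (12/2)·3.000²·sin(360°/12) = 27.00 mm²); the cube at (1, 14.5) (footprint 21×13) is included at this height (area 273.00 mm²); Combining (union): the 2 present regions are separate (no shared area or edge), so areas and boundary lengths simply add and each stays a separate island — area = 300.00 mm²; the cylinder at (9.5, -4) is not intersected at this z (z outside [3.5, 6.5]); Taking the union: only that combined region is present, so the union is just that shape — area = 300.00 mm². So its area = 300.00 mm². Layer 32 (z = 7.68): the cylinder does not reach this height (z outside [0, 7]); the cube at (1, 14.5) (footprint 21×13) is included at this height (area 273.00 mm²); Combining (union): only the 21×13 cube at (1, 14.5) is present, so the union is just that shape — area = 273.00 mm²; the cylinder at (9.5, -4) is absent (z outside [3.5, 6.5]); Taking the union: only that combined region is present, so the union is just that shape — area = 273.00 mm². So its area = 273.00 mm². Layer 28 is larger (300.00 vs 273.00 mm²).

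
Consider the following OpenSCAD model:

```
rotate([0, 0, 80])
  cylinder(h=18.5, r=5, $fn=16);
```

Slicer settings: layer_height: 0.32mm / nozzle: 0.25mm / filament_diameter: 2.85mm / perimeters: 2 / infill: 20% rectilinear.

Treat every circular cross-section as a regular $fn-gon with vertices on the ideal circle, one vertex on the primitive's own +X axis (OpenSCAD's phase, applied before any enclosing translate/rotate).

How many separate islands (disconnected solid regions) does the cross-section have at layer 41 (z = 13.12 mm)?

1

At z = 13.12 mm: the cylinder: section is a regular 16-gon, circumradius r=5; (whole slice rotated 80° about Z — lengths, areas and connectivity unchanged). Overall, the cross-section is a single solid region. Island count = 1.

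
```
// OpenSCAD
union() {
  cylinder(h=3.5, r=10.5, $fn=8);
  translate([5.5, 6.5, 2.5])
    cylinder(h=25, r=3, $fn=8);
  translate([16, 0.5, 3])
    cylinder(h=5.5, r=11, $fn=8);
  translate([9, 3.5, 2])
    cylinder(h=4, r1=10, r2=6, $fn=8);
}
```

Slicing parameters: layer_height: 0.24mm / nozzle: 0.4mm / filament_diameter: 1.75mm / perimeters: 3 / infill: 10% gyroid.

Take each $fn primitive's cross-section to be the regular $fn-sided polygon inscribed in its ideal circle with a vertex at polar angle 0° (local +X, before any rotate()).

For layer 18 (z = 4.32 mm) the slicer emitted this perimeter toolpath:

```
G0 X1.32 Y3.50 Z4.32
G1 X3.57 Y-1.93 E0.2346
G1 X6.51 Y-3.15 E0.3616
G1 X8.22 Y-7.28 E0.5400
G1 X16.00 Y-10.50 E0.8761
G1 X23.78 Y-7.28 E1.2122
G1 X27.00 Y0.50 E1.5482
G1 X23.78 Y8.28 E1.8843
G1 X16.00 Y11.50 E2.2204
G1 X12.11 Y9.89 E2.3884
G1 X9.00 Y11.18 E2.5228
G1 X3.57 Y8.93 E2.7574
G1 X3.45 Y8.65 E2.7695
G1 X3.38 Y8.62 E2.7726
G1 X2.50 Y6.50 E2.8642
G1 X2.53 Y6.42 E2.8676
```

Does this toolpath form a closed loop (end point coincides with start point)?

Start point (G0): (1.32, 3.50). End point (last G1): the path does not return to the start — open.

no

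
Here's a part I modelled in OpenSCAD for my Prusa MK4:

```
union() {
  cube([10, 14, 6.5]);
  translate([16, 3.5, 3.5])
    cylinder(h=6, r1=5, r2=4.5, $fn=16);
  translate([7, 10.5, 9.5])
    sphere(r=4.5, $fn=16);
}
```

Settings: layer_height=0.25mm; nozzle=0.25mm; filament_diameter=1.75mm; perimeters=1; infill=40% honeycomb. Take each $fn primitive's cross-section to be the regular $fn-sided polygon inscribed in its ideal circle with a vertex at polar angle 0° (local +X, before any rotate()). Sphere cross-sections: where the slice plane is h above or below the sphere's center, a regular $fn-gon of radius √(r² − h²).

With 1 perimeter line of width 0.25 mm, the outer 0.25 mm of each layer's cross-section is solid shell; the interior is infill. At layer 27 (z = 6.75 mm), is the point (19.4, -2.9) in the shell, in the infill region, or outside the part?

At z = 6.75 mm: the cube is not intersected at this z (z outside [0, 6.5]); the cone at (16, 3.5) contributes a regular 16-gon of circumradius 4.729 (interpolated between r1=5 and r2=4.5 at t=0.542); the r=4.5 sphere at (7, 10.5) contributes a regular 16-gon of circumradius √(4.5²−2.75²) = 3.562; Taking the union: the 2 present regions are separate (no shared area or edge), so areas and boundary lengths simply add and each stays a separate island — 2 connected regions. Overall, the cross-section has 2 separate islands. The nearest boundary edge runs (19.34, 0.16)→(17.81, -0.87); distance from the point to it = 2.57 mm. The point is not inside any of the regions above, so it lies outside the cross-section (2.57 mm from the nearest boundary).

outside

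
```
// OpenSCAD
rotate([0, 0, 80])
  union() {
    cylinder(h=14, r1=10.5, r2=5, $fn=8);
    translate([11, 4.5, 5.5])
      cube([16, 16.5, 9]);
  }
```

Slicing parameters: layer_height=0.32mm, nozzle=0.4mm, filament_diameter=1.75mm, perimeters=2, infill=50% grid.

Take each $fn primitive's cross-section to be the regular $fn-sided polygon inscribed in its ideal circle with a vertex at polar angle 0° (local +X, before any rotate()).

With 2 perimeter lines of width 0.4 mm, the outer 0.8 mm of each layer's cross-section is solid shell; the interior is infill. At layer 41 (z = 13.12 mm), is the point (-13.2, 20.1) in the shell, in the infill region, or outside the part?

infill

At z = 13.12 mm: the cone: at t=0.937 of its height the radius interpolates to r₁+(r₂−r₁)t = 5.346, giving a regular 8-gon of that circumradius; the cube at (11, 4.5) (footprint 16×16.5) is included at this height; Merging all regions: the 2 present regions are separate (no shared area or edge), so areas and boundary lengths simply add and each stays a separate island — 2 connected regions; (rotated 80° about Z; rotation is an isometry so areas/perimeters/island counts are preserved). Overall, the cross-section has 2 separate islands. Undo the 80° rotation: the query point maps to (17.502, 16.490) in the un-rotated model frame. The nearest boundary edge runs (11.00, 21.00)→(27.00, 21.00); distance from the point to it = 4.51 mm. (Shell/infill is judged within the island containing the point — the largest one.) The point is inside the cross-section and 4.51 mm from the nearest boundary — more than the 0.8 mm shell width (2 × 0.4), so it's in the infill interior.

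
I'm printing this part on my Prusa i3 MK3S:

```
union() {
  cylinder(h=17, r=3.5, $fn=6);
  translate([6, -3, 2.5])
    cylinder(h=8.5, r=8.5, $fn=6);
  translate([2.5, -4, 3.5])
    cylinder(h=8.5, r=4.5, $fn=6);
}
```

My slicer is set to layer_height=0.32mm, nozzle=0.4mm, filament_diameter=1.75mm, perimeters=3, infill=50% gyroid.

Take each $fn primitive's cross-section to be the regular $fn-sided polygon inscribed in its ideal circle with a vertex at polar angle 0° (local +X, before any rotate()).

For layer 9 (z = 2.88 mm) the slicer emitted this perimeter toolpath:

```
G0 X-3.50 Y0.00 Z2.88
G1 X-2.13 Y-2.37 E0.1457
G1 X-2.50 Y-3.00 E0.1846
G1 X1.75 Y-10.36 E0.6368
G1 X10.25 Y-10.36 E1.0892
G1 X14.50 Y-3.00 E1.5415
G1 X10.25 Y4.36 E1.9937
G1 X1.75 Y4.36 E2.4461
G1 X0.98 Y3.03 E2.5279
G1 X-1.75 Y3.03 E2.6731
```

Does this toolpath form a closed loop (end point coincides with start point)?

Start point (G0): (-3.50, 0.00). End point (last G1): the path does not return to the start — open.

no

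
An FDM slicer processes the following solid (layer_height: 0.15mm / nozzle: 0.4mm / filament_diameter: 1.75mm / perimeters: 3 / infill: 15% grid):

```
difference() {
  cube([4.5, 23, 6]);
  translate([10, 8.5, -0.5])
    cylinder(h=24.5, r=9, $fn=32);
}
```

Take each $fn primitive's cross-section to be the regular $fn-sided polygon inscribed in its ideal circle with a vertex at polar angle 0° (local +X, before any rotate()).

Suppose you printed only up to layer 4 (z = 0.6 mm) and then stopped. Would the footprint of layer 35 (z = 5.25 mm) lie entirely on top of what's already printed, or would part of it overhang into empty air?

entirely on top

Compare the two slices. At z = 0.6: the 4.5×23 cube contributes its full rectangle (area 103.50 mm²); the r=9 cylinder at (10, 8.5) contributes a regular 32-gon of circumradius 9 (area = (32/2)·9.000²·sin(360°/32) = 252.84 mm²); After the difference (first − rest): starting from the 4.5×23 cube (103.50 mm²), the r=9 cylinder at (10, 8.5) partially overlaps it — only the 34.32 mm² overlap (of its 252.84 mm²) is removed, clipping the outline — area = 69.18 mm². At z = 5.25: the cube (footprint 4.5×23) is included at this height (area 103.50 mm²); the r=9 cylinder at (10, 8.5) gives a regular 32-gon of circumradius 9 (constant along its height) (area = (32/2)·9.000²·sin(360°/32) = 252.84 mm²); After the difference (first − rest): starting from the 4.5×23 cube (103.50 mm²), the r=9 cylinder at (10, 8.5) partially overlaps it — only the 34.32 mm² overlap (of its 252.84 mm²) is removed, clipping the outline — area = 69.18 mm². Checking containment: the cross-section at z = 5.25 is a subset of the cross-section at z = 0.6.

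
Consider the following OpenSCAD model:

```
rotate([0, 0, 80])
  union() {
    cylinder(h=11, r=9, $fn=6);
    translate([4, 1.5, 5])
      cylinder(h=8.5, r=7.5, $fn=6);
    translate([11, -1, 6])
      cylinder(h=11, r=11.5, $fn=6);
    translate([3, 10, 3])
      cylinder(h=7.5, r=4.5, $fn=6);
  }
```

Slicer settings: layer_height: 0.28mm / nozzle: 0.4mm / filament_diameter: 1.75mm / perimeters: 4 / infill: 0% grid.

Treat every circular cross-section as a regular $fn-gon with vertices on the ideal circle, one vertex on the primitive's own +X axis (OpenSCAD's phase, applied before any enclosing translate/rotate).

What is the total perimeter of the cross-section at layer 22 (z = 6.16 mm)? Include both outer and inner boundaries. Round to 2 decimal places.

95.45 mm

At z = 6.16 mm: the cylinder: section is a regular 6-gon, circumradius r=9 (perimeter = 2·6·9.000·sin(180°/6) = 54.00 mm); the r=7.5 cylinder at (4, 1.5) contributes a regular 6-gon of circumradius 7.5 (perimeter = 2·6·7.500·sin(180°/6) = 45.00 mm); the r=11.5 cylinder at (11, -1) gives a regular 6-gon of circumradius 11.5 (constant along its height) (perimeter = 2·6·11.500·sin(180°/6) = 69.00 mm); the cylinder at (3, 10): section is a regular 6-gon, circumradius r=4.5 (perimeter = 2·6·4.500·sin(180°/6) = 27.00 mm); Combining (union): the regions partially overlap (shared area 234.69 mm²), so the edge portions inside another operand are dropped and the merged outline is re-measured after clipping — boundary = 95.45 mm; (whole slice rotated 80° about Z — lengths, areas and connectivity unchanged). Overall, the cross-section is a single solid region. Total boundary length (outer) = 95.45 mm.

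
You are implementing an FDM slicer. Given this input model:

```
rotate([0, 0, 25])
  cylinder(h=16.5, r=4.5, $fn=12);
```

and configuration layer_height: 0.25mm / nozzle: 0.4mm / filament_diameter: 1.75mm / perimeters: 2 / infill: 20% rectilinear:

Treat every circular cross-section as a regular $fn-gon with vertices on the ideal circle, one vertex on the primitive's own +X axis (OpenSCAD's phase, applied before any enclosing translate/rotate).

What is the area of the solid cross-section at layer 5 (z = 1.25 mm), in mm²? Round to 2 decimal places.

At z = 1.25 mm: the r=4.5 cylinder contributes a regular 12-gon of circumradius 4.5 (area = (12/2)·4.500²·sin(360°/12) = 60.75 mm²); (rotated 25° about Z; rotation is an isometry so areas/perimeters/island counts are preserved). Overall, the cross-section is a single solid region. Net area = 60.75 mm².

60.75 mm²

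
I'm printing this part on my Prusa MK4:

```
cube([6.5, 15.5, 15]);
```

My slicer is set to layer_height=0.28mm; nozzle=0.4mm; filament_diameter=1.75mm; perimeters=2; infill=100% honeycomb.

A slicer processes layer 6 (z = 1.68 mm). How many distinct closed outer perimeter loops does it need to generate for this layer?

At z = 1.68 mm: the cube is present — its section is the full 6.5×15.5 rectangle. The result has 1 disconnected region.

1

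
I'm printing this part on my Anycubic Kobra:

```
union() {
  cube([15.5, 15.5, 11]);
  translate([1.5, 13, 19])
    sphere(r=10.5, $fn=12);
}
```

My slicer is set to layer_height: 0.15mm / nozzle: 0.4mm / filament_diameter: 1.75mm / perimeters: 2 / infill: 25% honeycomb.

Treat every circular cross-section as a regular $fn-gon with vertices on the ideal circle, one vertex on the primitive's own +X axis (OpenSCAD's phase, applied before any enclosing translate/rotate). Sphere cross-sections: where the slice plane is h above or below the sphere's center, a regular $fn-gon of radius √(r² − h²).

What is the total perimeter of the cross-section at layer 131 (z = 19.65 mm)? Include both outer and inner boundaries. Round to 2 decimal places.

65.10 mm

At z = 19.65 mm: the cube does not reach this height (z outside [0, 11]); the sphere at (1.5, 13): section is a regular 12-gon, circumradius = √(r²−h²) = √(10.5²−0.65²) = 10.480 (perimeter = 2·12·10.480·sin(180°/12) = 65.10 mm); Merging all regions: only the r=10.5 sphere at (1.5, 13) is present, so the union is just that shape — boundary = 65.10 mm. Overall, the cross-section is a single solid region. Total boundary length (outer) = 65.10 mm.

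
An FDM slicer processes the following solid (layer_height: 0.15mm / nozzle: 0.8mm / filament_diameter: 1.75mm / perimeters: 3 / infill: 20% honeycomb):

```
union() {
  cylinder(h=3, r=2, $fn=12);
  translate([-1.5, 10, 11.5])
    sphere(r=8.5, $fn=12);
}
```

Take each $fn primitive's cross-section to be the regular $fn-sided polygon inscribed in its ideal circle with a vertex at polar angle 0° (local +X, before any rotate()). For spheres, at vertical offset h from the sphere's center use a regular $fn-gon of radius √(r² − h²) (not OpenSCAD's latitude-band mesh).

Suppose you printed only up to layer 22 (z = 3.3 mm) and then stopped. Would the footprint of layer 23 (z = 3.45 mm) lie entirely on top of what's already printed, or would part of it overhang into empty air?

Compare the two slices. At z = 3.3: the cylinder does not reach this height (z outside [0, 3]); the sphere at (-1.5, 10): section is a regular 12-gon, circumradius = √(r²−h²) = √(8.5²−8.2²) = 2.238 (area = (12/2)·2.238²·sin(360°/12) = 15.03 mm²); Combining (union): only the r=8.5 sphere at (-1.5, 10) is present, so the union is just that shape — area = 15.03 mm². At z = 3.45: the cylinder is absent (z outside [0, 3]); the r=8.5 sphere at (-1.5, 10) contributes a regular 12-gon of circumradius √(8.5²−8.05²) = 2.729 (area = (12/2)·2.729²·sin(360°/12) = 22.34 mm²); Merging all regions: only the r=8.5 sphere at (-1.5, 10) is present, so the union is just that shape — area = 22.34 mm². Checking containment: at z = 3.45 the cross-section extends beyond the z = 3.3 cross-section by about 7.31 mm².

part overhangs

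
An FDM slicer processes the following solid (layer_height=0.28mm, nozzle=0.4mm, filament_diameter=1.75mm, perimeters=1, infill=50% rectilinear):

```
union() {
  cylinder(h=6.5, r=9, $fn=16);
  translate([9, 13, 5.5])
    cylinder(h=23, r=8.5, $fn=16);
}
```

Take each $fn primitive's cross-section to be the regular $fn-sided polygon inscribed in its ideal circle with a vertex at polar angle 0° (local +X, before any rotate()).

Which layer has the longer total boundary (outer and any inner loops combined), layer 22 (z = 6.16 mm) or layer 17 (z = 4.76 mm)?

layer 22 (z = 6.16 mm)

Layer 22 (z = 6.16): the r=9 cylinder gives a regular 16-gon of circumradius 9 (constant along its height) (perimeter = 2·16·9.000·sin(180°/16) = 56.19 mm); the r=8.5 cylinder at (9, 13) gives a regular 16-gon of circumradius 8.5 (constant along its height) (perimeter = 2·16·8.500·sin(180°/16) = 53.06 mm); Merging all regions: the regions partially overlap (shared area 6.82 mm²), so the edge portions inside another operand are dropped and the merged outline is re-measured after clipping — boundary = 95.34 mm. So its perimeter = 95.34 mm. Layer 17 (z = 4.76): the r=9 cylinder gives a regular 16-gon of circumradius 9 (constant along its height) (perimeter = 2·16·9.000·sin(180°/16) = 56.19 mm); the cylinder at (9, 13) does not reach this height (z outside [5.5, 28.5]); Combining (union): only the r=9 cylinder is present, so the union is just that shape — boundary = 56.19 mm. So its perimeter = 56.19 mm. Layer 22 is larger (95.34 vs 56.19 mm).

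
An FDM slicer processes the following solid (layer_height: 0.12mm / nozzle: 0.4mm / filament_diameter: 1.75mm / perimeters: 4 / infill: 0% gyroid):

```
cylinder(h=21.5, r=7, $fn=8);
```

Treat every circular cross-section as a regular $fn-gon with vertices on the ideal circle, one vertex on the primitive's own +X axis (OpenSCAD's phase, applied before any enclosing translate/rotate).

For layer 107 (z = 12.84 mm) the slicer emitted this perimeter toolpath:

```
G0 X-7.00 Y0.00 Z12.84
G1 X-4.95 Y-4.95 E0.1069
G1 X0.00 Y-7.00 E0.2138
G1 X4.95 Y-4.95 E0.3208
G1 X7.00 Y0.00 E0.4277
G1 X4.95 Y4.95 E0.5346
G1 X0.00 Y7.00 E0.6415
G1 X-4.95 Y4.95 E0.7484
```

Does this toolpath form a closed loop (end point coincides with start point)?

Start point (G0): (-7.00, 0.00). End point (last G1): the path does not return to the start — open.

no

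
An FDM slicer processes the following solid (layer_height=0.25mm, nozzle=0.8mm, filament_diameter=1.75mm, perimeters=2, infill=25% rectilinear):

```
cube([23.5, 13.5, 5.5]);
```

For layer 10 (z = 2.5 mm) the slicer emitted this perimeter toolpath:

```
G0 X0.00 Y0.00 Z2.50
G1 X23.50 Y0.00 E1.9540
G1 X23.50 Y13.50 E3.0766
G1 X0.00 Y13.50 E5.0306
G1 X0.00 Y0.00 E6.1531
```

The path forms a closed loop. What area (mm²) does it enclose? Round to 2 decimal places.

317.25 mm²

Apply the shoelace formula to the sequence of (X, Y) vertices; enclosed area = 317.25 mm².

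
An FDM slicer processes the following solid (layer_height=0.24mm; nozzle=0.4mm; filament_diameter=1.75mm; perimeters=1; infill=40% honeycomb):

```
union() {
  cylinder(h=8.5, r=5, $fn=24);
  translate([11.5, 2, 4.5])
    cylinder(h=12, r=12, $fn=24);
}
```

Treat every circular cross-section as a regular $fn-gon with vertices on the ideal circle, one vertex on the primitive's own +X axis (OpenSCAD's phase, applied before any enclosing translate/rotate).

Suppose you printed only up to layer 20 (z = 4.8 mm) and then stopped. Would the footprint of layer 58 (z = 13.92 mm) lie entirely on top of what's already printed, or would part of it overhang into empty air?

entirely on top

Compare the two slices. At z = 4.8: the r=5 cylinder contributes a regular 24-gon of circumradius 5 (area = (24/2)·5.000²·sin(360°/24) = 77.65 mm²); the r=12 cylinder at (11.5, 2) contributes a regular 24-gon of circumradius 12 (area = (24/2)·12.000²·sin(360°/24) = 447.24 mm²); Combining (union): the regions partially overlap — summed areas 524.89 mm² minus the doubly-counted overlap 37.92 mm² gives 486.97 mm² — area = 486.97 mm². At z = 13.92: the cylinder is absent (z outside [0, 8.5]); the r=12 cylinder at (11.5, 2) gives a regular 24-gon of circumradius 12 (constant along its height) (area = (24/2)·12.000²·sin(360°/24) = 447.24 mm²); Combining (union): only the r=12 cylinder at (11.5, 2) is present, so the union is just that shape — area = 447.24 mm². Checking containment: the cross-section at z = 13.92 is a subset of the cross-section at z = 4.8.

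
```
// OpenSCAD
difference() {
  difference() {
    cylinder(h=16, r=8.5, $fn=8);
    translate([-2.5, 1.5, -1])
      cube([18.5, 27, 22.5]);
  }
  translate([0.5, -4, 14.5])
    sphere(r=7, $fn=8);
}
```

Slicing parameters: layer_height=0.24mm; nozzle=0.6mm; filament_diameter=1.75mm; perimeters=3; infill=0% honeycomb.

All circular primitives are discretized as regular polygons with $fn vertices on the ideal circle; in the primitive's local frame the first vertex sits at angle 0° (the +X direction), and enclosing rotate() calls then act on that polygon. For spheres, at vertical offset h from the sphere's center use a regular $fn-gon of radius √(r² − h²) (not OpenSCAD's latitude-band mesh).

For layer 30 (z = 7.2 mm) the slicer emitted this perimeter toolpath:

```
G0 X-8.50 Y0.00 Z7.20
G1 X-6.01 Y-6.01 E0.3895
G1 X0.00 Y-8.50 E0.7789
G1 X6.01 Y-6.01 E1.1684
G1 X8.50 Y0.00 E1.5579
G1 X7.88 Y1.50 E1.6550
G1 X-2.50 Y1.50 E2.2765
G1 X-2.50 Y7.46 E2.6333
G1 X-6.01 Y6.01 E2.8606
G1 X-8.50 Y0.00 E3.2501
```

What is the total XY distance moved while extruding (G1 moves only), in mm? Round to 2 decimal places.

54.29 mm

Sum the Euclidean lengths of each G1 segment: total = 54.29 mm.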